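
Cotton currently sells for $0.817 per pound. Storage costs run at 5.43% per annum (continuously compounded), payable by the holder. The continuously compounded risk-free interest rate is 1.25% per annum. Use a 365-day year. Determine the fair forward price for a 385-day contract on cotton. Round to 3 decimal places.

$0.877 per pound

Net carry = r + u − y = 0.0125 + 0.0543 − 0.0000 = 0.0668
F = S·e^((r+u−y)T) = 0.817 · e^(0.0668 × 385/365) = 0.817 · e^0.070460
= 0.817 × 1.073002 = $0.877 per pound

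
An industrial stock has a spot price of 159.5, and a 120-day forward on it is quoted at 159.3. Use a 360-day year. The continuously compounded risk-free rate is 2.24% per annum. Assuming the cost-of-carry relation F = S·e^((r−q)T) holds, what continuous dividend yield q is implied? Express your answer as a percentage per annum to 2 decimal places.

2.62%

From F = S·e^((r−q)T): (r − q) = ln(F/S)/T
ln(159.3/159.5) = ln(0.998746) = -0.001255
(r − q) = -0.001255 / (120/360) = -0.003765
q = r − ln(F/S)/T = 0.0224 + 0.003765 = 0.026165
q = 2.62%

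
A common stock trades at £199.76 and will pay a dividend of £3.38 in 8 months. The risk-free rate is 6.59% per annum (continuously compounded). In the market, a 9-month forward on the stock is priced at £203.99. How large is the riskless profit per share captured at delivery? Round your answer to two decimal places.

PV(dividends) I = 3.38·e^(−0.0659·8/12) = 3.2347
Fair forward F* = (S − I)·e^(rT) = (199.76 − 3.2347)·e^0.049425 = 196.5253 × 1.050667 = 206.4826
Market £203.99 < fair 206.4826: forward underpriced → reverse cash-and-carry (short the stock, invest proceeds at r, pay the dividends, go long the forward).
Profit at T = |F_mkt − F*| = |203.99 − 206.4826| = £2.49 per share

£2.49 per share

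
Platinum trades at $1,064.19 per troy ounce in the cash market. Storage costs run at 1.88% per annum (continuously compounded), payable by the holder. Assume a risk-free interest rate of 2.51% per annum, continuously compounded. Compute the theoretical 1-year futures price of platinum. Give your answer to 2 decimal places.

Net carry = r + u − y = 0.0251 + 0.0188 − 0.0000 = 0.0439
F = S·e^((r+u−y)T) = 1064.19 · e^(0.0439 × 1) = 1064.19 · e^0.04390000
= 1064.19 × 1.04487786 = $1,111.95 per troy ounce

$1,111.95 per troy ounce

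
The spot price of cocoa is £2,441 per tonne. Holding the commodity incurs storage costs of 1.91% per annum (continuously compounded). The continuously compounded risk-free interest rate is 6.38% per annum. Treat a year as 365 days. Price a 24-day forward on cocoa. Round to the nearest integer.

£2,454 per tonne

Net carry = r + u − y = 0.0638 + 0.0191 − 0.0000 = 0.0829
F = S·e^((r+u−y)T) = 2441 · e^(0.0829 × 24/365) = 2441 · e^0.005451
= 2441 × 1.005466 = £2,454 per tonne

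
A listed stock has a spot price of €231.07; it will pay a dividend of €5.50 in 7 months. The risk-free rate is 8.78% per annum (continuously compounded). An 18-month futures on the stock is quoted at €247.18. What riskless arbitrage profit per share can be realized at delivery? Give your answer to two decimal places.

€10.46 per share

PV(dividends) I = 5.50·e^(−0.0878·7/12) = 5.2254
Fair futures F* = (S − I)·e^(rT) = (231.07 − 5.2254)·e^0.131700 = 225.8446 × 1.140766 = 257.6358
Market €247.18 < fair 257.6358: forward underpriced → reverse cash-and-carry (short the stock, invest proceeds at r, pay the dividends, go long the forward).
Profit at T = |F_mkt − F*| = |247.18 − 257.6358| = €10.46 per share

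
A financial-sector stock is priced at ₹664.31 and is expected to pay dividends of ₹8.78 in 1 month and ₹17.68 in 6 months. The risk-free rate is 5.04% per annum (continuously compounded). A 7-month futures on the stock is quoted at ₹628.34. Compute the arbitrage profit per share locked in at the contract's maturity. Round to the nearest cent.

PV(dividends) I = 8.78·e^(−0.0504·1/12) + 17.68·e^(−0.0504·6/12) = 25.9832
Fair futures F* = (S − I)·e^(rT) = (664.31 − 25.9832)·e^0.029400 = 638.3268 × 1.029836 = 657.3719
Market ₹628.34 < fair 657.3719: forward underpriced → reverse cash-and-carry (short the stock, invest proceeds at r, pay the dividends, go long the forward).
Profit at T = |F_mkt − F*| = |628.34 − 657.3719| = ₹29.03 per share

₹29.03 per share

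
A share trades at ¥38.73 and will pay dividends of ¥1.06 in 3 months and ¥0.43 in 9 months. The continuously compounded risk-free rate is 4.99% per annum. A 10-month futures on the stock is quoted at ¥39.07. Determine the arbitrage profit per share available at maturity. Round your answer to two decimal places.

PV(dividends) I = 1.06·e^(−0.0499·3/12) + 0.43·e^(−0.0499·9/12) = 1.4611
Fair futures F* = (S − I)·e^(rT) = (38.73 − 1.4611)·e^0.041583 = 37.2689 × 1.042460 = 38.8513
Market ¥39.07 > fair 38.8513: forward overpriced → cash-and-carry (borrow at r, buy the stock and collect the dividends, short the forward).
Profit at T = |F_mkt − F*| = |39.07 − 38.8513| = ¥0.22 per share

¥0.22 per share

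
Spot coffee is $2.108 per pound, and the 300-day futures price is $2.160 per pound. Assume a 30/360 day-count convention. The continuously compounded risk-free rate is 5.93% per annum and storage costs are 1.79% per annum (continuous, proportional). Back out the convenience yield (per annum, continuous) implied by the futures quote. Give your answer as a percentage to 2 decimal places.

F = S·e^((r+u−y)T) ⇒ (r+u−y) = ln(F/S)/T
ln(2.160/2.108) = 0.024369; /T ⇒ 0.029243
y = r + u − ln(F/S)/T = 0.0593 + 0.0179 − 0.029243 = 0.047957
y = 4.80%

4.80%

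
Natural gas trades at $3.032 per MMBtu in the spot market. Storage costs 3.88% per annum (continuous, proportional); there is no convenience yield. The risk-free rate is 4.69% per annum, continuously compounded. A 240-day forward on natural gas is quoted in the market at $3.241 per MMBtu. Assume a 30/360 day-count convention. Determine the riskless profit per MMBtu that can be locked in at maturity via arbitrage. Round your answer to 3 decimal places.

$0.031 per MMBtu

Fair forward: F* = S·e^(carry·T), with carry = (r + u) = 0.0469 + 0.0388 = 0.0857
F* = 3.032 · e^(0.0857 × 240/360) = 3.032 · e^0.057133 = 3.032 × 1.058797 = $3.2103
Market $3.241 > fair $3.2103: forward overpriced → cash-and-carry (buy spot, short the forward).
At maturity, profit = |F_mkt − F*| = |3.241 − 3.2103| = $0.031 per MMBtu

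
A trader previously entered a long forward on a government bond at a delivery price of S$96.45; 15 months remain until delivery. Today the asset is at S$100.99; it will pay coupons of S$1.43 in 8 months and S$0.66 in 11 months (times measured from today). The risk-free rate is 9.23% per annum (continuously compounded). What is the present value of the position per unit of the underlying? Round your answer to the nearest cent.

PV(remaining coupons) I = 1.43·e^(−0.0923·8/12) + 0.66·e^(−0.0923·11/12) = 1.9511
Current forward F = (S − I)·e^(rT) = (100.99 − 1.9511)·e^(0.0923·15/12) = 99.0389 × 1.122294 = 111.1508
Value (long) = (F − K)·e^(−rT) = (111.1508 − 96.45) × 0.891032 = 13.0989
Value = S$13.10

S$13.10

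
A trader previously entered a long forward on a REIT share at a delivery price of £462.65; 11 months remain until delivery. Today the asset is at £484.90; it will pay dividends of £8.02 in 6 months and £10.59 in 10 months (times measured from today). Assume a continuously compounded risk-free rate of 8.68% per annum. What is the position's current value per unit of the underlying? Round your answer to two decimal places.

PV(remaining dividends) I = 8.02·e^(−0.0868·6/12) + 10.59·e^(−0.0868·10/12) = 17.5304
Current forward F = (S − I)·e^(rT) = (484.90 − 17.5304)·e^(0.0868·11/12) = 467.3696 × 1.082818 = 506.0762
Value (long) = (F − K)·e^(−rT) = (506.0762 − 462.65) × 0.923516 = 40.1048
Value = £40.10

£40.10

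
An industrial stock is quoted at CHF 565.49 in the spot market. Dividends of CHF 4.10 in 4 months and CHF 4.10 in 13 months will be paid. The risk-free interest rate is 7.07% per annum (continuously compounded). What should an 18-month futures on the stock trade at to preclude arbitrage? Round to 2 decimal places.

CHF 620.08

PV(dividends) I = 4.10·e^(−0.0707·4/12) + 4.10·e^(−0.0707·13/12)
I = 4.0045 + 3.7977 = 7.8022
F = (S − I)·e^(rT) = (565.49 − 7.8022) · e^(0.0707·18/12)
= 557.6878 · e^0.106050 = 557.6878 × 1.111877 = CHF 620.08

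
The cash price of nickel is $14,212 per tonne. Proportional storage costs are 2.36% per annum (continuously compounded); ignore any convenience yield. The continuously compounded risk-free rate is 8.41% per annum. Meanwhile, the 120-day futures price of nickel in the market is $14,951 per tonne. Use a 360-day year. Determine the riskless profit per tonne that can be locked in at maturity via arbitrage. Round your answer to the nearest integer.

Fair futures: F* = S·e^(carry·T), with carry = (r + u) = 0.0841 + 0.0236 = 0.1077
F* = 14212 · e^(0.1077 × 120/360) = 14212 · e^0.035900 = 14212 × 1.036552 = $14731.4770
Market $14951 > fair $14731.4770: forward overpriced → cash-and-carry (buy spot, short the forward).
At maturity, profit = |F_mkt − F*| = |14951 − 14731.4770| = $220 per tonne

$220 per tonne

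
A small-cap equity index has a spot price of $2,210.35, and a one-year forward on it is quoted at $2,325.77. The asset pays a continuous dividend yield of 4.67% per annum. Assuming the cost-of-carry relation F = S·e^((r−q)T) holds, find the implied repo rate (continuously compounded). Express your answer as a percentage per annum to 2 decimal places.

9.76%

From F = S·e^((r−q)T): (r − q) = ln(F/S)/T
ln(2325.77/2210.35) = ln(1.052218) = 0.050900
(r − q) = 0.050900 / (12/12) = 0.050900
r = ln(F/S)/T + q = 0.050900 + 0.0467 = 0.097600
r = 9.76%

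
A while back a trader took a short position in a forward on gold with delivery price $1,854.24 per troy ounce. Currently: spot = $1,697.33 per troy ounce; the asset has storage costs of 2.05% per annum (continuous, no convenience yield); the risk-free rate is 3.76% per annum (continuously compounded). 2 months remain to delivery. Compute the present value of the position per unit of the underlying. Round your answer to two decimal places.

Current fair forward for the remaining 2 months: F = S·e^((r + u)·T), (r + u) = 0.0376 + 0.0205 = 0.0581
F = 1697.33 · e^(0.0581 × 2/12) = 1697.33 × 1.00973037 = 1713.8456
Value of long forward = (F − K)·e^(−rT) = (1713.8456 − 1854.24) · e^(−0.0376·2/12)
= -140.3944 × 0.99375293 = -139.52
Short position value = −(long value) = $139.52

$139.52 per troy ounce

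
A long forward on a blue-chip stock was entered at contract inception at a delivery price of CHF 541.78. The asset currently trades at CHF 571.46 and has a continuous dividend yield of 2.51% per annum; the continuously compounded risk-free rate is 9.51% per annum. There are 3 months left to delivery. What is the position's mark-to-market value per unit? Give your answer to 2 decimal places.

Current fair forward for the remaining 3 months: F = S·e^((r − q)·T), (r − q) = 0.0951 − 0.0251 = 0.0700
F = 571.46 · e^(0.0700 × 3/12) = 571.46 × 1.017654 = 581.5486
Value of long forward = (F − K)·e^(−rT) = (581.5486 − 541.78) · e^(−0.0951·3/12)
= 39.7686 × 0.976505 = 38.83

CHF 38.83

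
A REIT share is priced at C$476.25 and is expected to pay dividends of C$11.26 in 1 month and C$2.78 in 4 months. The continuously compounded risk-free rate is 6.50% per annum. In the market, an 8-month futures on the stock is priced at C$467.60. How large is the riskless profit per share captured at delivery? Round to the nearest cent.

C$15.21 per share

PV(dividends) I = 11.26·e^(−0.0650·1/12) + 2.78·e^(−0.0650·4/12) = 13.9196
Fair futures F* = (S − I)·e^(rT) = (476.25 − 13.9196)·e^0.043333 = 462.3304 × 1.044286 = 482.8052
Market C$467.60 < fair 482.8052: forward underpriced → reverse cash-and-carry (short the stock, invest proceeds at r, pay the dividends, go long the forward).
Profit at T = |F_mkt − F*| = |467.60 − 482.8052| = C$15.21 per share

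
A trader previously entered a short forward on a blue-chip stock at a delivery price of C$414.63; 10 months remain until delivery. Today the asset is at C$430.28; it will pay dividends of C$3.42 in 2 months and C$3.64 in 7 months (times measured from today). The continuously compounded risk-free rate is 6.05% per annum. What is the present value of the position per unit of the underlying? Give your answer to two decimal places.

-C$29.14

PV(remaining dividends) I = 3.42·e^(−0.0605·2/12) + 3.64·e^(−0.0605·7/12) = 6.8995
Current forward F = (S − I)·e^(rT) = (430.28 − 6.8995)·e^(0.0605·10/12) = 423.3805 × 1.051709 = 445.2731
Value (long) = (F − K)·e^(−rT) = (445.2731 − 414.63) × 0.950833 = 29.1365
Short position value = −(long value) = -C$29.14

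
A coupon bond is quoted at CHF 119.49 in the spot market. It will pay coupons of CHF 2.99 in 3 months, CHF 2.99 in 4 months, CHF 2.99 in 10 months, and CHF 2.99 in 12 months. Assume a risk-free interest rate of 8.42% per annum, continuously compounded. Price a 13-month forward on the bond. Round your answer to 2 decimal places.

PV(coupons) I = 2.99·e^(−0.0842·3/12) + 2.99·e^(−0.0842·4/12) + 2.99·e^(−0.0842·10/12) + 2.99·e^(−0.0842·12/12)
I = 2.9277 + 2.9072 + 2.7874 + 2.7485 = 11.3708
F = (S − I)·e^(rT) = (119.49 − 11.3708) · e^(0.0842·13/12)
= 108.1192 · e^0.091217 = 108.1192 × 1.095507 = CHF 118.45

CHF 118.45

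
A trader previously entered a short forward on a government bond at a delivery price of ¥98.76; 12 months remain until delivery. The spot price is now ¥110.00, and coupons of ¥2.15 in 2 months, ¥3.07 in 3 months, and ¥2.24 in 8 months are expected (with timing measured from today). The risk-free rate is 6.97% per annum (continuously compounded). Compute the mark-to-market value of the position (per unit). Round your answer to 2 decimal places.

-¥10.61

PV(remaining coupons) I = 2.15·e^(−0.0697·2/12) + 3.07·e^(−0.0697·3/12) + 2.24·e^(−0.0697·8/12) = 7.2804
Current forward F = (S − I)·e^(rT) = (110.00 − 7.2804)·e^(0.0697·12/12) = 102.7196 × 1.072186 = 110.1345
Value (long) = (F − K)·e^(−rT) = (110.1345 − 98.76) × 0.932674 = 10.6087
Short position value = −(long value) = -¥10.61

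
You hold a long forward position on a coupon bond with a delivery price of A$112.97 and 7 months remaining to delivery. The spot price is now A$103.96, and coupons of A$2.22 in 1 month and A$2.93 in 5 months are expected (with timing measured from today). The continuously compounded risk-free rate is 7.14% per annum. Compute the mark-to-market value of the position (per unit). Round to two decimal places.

-A$9.45

PV(remaining coupons) I = 2.22·e^(−0.0714·1/12) + 2.93·e^(−0.0714·5/12) = 5.0509
Current forward F = (S − I)·e^(rT) = (103.96 − 5.0509)·e^(0.0714·7/12) = 98.9091 × 1.042530 = 103.1157
Value (long) = (F − K)·e^(−rT) = (103.1157 − 112.97) × 0.959205 = -9.4523
Value = -A$9.45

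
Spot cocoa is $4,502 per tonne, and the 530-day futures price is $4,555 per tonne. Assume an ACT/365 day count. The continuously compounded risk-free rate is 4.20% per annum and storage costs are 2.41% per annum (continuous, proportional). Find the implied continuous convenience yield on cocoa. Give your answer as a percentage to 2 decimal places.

5.80%

F = S·e^((r+u−y)T) ⇒ (r+u−y) = ln(F/S)/T
ln(4555/4502) = 0.011704; /T ⇒ 0.008060
y = r + u − ln(F/S)/T = 0.0420 + 0.0241 − 0.008060 = 0.058040
y = 5.80%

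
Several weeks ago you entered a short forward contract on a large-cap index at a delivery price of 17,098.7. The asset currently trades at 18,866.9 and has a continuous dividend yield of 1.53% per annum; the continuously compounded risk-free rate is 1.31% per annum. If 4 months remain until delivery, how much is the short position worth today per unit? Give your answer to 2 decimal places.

Current fair forward for the remaining 4 months: F = S·e^((r − q)·T), (r − q) = 0.0131 − 0.0153 = -0.0022
F = 18866.9 · e^(-0.0022 × 4/12) = 18866.9 × 0.99926694 = 18853.0694
Value of long forward = (F − K)·e^(−rT) = (18853.0694 − 17098.7) · e^(−0.0131·4/12)
= 1754.3694 × 0.99564285 = 1746.73
Short position value = −(long value) = -1746.73

-1746.73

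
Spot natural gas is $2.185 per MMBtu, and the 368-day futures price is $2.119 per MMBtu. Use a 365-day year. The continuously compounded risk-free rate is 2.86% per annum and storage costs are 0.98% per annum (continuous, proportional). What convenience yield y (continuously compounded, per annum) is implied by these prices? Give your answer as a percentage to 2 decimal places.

F = S·e^((r+u−y)T) ⇒ (r+u−y) = ln(F/S)/T
ln(2.119/2.185) = -0.030672; /T ⇒ -0.030422
y = r + u − ln(F/S)/T = 0.0286 + 0.0098 + 0.030422 = 0.068822
y = 6.88%

6.88%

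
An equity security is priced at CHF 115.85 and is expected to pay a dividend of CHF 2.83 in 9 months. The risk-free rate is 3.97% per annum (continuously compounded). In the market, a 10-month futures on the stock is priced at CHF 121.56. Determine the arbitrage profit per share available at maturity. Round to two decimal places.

CHF 4.65 per share

PV(dividends) I = 2.83·e^(−0.0397·9/12) = 2.7470
Fair futures F* = (S − I)·e^(rT) = (115.85 − 2.7470)·e^0.033083 = 113.1030 × 1.033636 = 116.9073
Market CHF 121.56 > fair 116.9073: forward overpriced → cash-and-carry (borrow at r, buy the stock and collect the dividends, short the forward).
Profit at T = |F_mkt − F*| = |121.56 − 116.9073| = CHF 4.65 per share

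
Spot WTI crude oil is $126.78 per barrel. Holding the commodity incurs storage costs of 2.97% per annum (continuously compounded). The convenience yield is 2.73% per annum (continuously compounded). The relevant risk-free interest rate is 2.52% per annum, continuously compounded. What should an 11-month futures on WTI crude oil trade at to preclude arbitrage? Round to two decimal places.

Net carry = r + u − y = 0.0252 + 0.0297 − 0.0273 = 0.0276
F = S·e^((r+u−y)T) = 126.78 · e^(0.0276 × 11/12) = 126.78 · e^0.025300
= 126.78 × 1.025623 = $130.03 per barrel

$130.03 per barrel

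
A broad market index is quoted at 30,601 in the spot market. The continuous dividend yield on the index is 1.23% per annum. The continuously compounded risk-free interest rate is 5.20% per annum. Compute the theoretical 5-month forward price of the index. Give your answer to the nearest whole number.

F = S·e^((r − q)T) = 30601 · e^((0.0520 − 0.0123) × 5/12)
= 30601 · e^0.016542 = 30601 × 1.016680
F = 31,111

31,111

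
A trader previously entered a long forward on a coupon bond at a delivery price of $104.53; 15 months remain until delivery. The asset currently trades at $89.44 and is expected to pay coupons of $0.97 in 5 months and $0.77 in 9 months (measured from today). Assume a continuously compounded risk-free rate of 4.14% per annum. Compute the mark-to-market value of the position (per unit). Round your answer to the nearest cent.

-$11.52

PV(remaining coupons) I = 0.97·e^(−0.0414·5/12) + 0.77·e^(−0.0414·9/12) = 1.6999
Current forward F = (S − I)·e^(rT) = (89.44 − 1.6999)·e^(0.0414·15/12) = 87.7401 × 1.053112 = 92.4002
Value (long) = (F − K)·e^(−rT) = (92.4002 − 104.53) × 0.949566 = -11.5180
Value = -$11.52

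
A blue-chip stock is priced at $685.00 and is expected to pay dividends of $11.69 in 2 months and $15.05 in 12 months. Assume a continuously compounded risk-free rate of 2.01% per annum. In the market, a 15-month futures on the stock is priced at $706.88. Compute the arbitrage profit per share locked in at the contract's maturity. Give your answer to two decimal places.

PV(dividends) I = 11.69·e^(−0.0201·2/12) + 15.05·e^(−0.0201·12/12) = 26.4014
Fair futures F* = (S − I)·e^(rT) = (685.00 − 26.4014)·e^0.025125 = 658.5986 × 1.025443 = 675.3553
Market $706.88 > fair 675.3553: forward overpriced → cash-and-carry (borrow at r, buy the stock and collect the dividends, short the forward).
Profit at T = |F_mkt − F*| = |706.88 − 675.3553| = $31.52 per share

$31.52 per share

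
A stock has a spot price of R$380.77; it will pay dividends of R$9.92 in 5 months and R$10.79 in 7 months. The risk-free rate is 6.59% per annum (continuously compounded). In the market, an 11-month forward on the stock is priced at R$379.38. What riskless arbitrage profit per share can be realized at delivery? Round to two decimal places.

R$3.82 per share

PV(dividends) I = 9.92·e^(−0.0659·5/12) + 10.79·e^(−0.0659·7/12) = 20.0344
Fair forward F* = (S − I)·e^(rT) = (380.77 − 20.0344)·e^0.060408 = 360.7356 × 1.062270 = 383.1986
Market R$379.38 < fair 383.1986: forward underpriced → reverse cash-and-carry (short the stock, invest proceeds at r, pay the dividends, go long the forward).
Profit at T = |F_mkt − F*| = |379.38 − 383.1986| = R$3.82 per share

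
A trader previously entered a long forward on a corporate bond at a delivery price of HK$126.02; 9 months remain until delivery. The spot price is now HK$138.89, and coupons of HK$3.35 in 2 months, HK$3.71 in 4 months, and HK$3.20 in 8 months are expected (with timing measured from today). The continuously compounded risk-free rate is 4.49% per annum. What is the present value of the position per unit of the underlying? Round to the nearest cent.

PV(remaining coupons) I = 3.35·e^(−0.0449·2/12) + 3.71·e^(−0.0449·4/12) + 3.20·e^(−0.0449·8/12) = 10.0855
Current forward F = (S − I)·e^(rT) = (138.89 − 10.0855)·e^(0.0449·9/12) = 128.8045 × 1.034248 = 133.2158
Value (long) = (F − K)·e^(−rT) = (133.2158 − 126.02) × 0.966886 = 6.9575
Value = HK$6.96

HK$6.96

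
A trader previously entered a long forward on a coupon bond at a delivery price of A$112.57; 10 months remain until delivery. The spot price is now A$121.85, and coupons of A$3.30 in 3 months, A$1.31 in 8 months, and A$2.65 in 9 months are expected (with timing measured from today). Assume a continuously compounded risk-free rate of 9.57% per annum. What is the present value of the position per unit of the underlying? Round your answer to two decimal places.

A$10.99

PV(remaining coupons) I = 3.30·e^(−0.0957·3/12) + 1.31·e^(−0.0957·8/12) + 2.65·e^(−0.0957·9/12) = 6.9175
Current forward F = (S − I)·e^(rT) = (121.85 − 6.9175)·e^(0.0957·10/12) = 114.9325 × 1.083016 = 124.4737
Value (long) = (F − K)·e^(−rT) = (124.4737 − 112.57) × 0.923347 = 10.9912
Value = A$10.99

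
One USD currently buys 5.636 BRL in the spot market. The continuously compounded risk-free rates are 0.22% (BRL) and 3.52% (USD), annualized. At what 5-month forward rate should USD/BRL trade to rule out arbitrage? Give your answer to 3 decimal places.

F = S·e^((r_BRL − r_USD)T) = 5.636 · e^((0.0022 − 0.0352) × 5/12)
= 5.636 · e^-0.013750 = 5.636 × 0.986344
F = 5.559 BRL per USD

5.559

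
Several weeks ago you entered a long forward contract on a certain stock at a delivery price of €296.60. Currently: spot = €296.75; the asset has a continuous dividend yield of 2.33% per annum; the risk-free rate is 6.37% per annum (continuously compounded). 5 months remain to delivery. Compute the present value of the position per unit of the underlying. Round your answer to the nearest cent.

Current fair forward for the remaining 5 months: F = S·e^((r − q)·T), (r − q) = 0.0637 − 0.0233 = 0.0404
F = 296.75 · e^(0.0404 × 5/12) = 296.75 × 1.016976 = 301.7876
Value of long forward = (F − K)·e^(−rT) = (301.7876 − 296.60) · e^(−0.0637·5/12)
= 5.1876 × 0.973807 = 5.05

€5.05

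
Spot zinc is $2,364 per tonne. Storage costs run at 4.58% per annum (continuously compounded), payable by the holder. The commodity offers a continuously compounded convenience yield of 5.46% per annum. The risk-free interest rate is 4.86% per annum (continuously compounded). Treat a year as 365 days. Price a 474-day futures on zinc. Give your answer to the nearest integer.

Net carry = r + u − y = 0.0486 + 0.0458 − 0.0546 = 0.0398
F = S·e^((r+u−y)T) = 2364 · e^(0.0398 × 474/365) = 2364 · e^0.051685
= 2364 × 1.053044 = $2,489 per tonne

$2,489 per tonne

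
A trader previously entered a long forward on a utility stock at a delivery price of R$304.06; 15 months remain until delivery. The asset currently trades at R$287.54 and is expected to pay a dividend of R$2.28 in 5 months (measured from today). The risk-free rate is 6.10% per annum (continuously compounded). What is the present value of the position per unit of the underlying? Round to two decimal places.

PV(remaining dividends) I = 2.28·e^(−0.0610·5/12) = 2.2228
Current forward F = (S − I)·e^(rT) = (287.54 − 2.2228)·e^(0.0610·15/12) = 285.3172 × 1.079232 = 307.9235
Value (long) = (F − K)·e^(−rT) = (307.9235 − 304.06) × 0.926585 = 3.5799
Value = R$3.58

R$3.58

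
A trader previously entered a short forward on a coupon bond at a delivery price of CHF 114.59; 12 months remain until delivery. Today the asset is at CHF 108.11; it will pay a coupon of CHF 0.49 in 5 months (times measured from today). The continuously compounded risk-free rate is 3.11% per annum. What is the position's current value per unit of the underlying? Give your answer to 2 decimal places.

PV(remaining coupons) I = 0.49·e^(−0.0311·5/12) = 0.4837
Current forward F = (S − I)·e^(rT) = (108.11 − 0.4837)·e^(0.0311·12/12) = 107.6263 × 1.031589 = 111.0261
Value (long) = (F − K)·e^(−rT) = (111.0261 − 114.59) × 0.969379 = -3.4548
Short position value = −(long value) = CHF 3.45

CHF 3.45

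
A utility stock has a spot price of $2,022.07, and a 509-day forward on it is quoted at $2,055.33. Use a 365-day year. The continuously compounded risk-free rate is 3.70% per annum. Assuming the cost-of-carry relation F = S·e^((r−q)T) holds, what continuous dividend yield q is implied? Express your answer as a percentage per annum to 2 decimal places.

2.53%

From F = S·e^((r−q)T): (r − q) = ln(F/S)/T
ln(2055.33/2022.07) = ln(1.016448) = 0.016314
(r − q) = 0.016314 / (509/365) = 0.011699
q = r − ln(F/S)/T = 0.0370 − 0.011699 = 0.025301
q = 2.53%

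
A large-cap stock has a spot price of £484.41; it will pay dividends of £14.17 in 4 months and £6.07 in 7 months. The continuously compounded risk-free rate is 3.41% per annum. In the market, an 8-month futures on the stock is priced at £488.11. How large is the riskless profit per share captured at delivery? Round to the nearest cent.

£12.98 per share

PV(dividends) I = 14.17·e^(−0.0341·4/12) + 6.07·e^(−0.0341·7/12) = 19.9603
Fair futures F* = (S − I)·e^(rT) = (484.41 − 19.9603)·e^0.022733 = 464.4497 × 1.022993 = 475.1288
Market £488.11 > fair 475.1288: forward overpriced → cash-and-carry (borrow at r, buy the stock and collect the dividends, short the forward).
Profit at T = |F_mkt − F*| = |488.11 − 475.1288| = £12.98 per share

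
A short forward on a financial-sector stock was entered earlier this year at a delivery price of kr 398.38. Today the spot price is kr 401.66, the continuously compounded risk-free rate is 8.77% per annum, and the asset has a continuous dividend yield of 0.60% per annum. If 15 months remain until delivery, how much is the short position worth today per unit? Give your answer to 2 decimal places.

Current fair forward for the remaining 15 months: F = S·e^((r − q)·T), (r − q) = 0.0877 − 0.0060 = 0.0817
F = 401.66 · e^(0.0817 × 15/12) = 401.66 × 1.107522 = 444.8473
Value of long forward = (F − K)·e^(−rT) = (444.8473 − 398.38) · e^(−0.0877·15/12)
= 46.4673 × 0.896170 = 41.64
Short position value = −(long value) = -kr 41.64

-kr 41.64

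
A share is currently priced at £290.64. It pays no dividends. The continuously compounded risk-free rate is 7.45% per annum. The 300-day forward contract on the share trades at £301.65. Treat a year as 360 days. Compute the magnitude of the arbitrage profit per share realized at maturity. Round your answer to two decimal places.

£7.61 per share

Fair forward: F* = S·e^(carry·T), with carry = r = 0.0745
F* = 290.64 · e^(0.0745 × 300/360) = 290.64 · e^0.062083 = 290.64 × 1.064051 = £309.2558
Market £301.65 < fair £309.2558: forward underpriced → reverse cash-and-carry (short spot, go long the forward).
At maturity, profit = |F_mkt − F*| = |301.65 − 309.2558| = £7.61 per share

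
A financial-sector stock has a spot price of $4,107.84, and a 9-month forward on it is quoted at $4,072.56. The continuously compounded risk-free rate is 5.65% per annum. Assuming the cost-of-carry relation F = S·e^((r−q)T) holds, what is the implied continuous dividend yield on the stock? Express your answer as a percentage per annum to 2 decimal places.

From F = S·e^((r−q)T): (r − q) = ln(F/S)/T
ln(4072.56/4107.84) = ln(0.991412) = -0.008625
(r − q) = -0.008625 / (9/12) = -0.011500
q = r − ln(F/S)/T = 0.0565 + 0.011500 = 0.068000
q = 6.80%

6.80%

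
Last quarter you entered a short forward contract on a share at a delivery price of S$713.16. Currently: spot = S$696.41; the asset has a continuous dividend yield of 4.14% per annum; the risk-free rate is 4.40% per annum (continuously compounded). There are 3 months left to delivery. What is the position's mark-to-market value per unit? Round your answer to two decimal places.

Current fair forward for the remaining 3 months: F = S·e^((r − q)·T), (r − q) = 0.0440 − 0.0414 = 0.0026
F = 696.41 · e^(0.0026 × 3/12) = 696.41 × 1.000650 = 696.8627
Value of long forward = (F − K)·e^(−rT) = (696.8627 − 713.16) · e^(−0.0440·3/12)
= -16.2973 × 0.989060 = -16.12
Short position value = −(long value) = S$16.12

S$16.12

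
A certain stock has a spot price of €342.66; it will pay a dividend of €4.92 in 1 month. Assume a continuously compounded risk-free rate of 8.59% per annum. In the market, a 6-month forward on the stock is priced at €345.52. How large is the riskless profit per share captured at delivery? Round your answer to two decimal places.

PV(dividends) I = 4.92·e^(−0.0859·1/12) = 4.8849
Fair forward F* = (S − I)·e^(rT) = (342.66 − 4.8849)·e^0.042950 = 337.7751 × 1.043886 = 352.5987
Market €345.52 < fair 352.5987: forward underpriced → reverse cash-and-carry (short the stock, invest proceeds at r, pay the dividends, go long the forward).
Profit at T = |F_mkt − F*| = |345.52 − 352.5987| = €7.08 per share

€7.08 per share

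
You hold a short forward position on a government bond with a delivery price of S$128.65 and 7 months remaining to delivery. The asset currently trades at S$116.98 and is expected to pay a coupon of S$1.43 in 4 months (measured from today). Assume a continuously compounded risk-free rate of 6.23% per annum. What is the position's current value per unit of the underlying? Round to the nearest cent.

S$8.48

PV(remaining coupons) I = 1.43·e^(−0.0623·4/12) = 1.4006
Current forward F = (S − I)·e^(rT) = (116.98 − 1.4006)·e^(0.0623·7/12) = 115.5794 × 1.037010 = 119.8570
Value (long) = (F − K)·e^(−rT) = (119.8570 − 128.65) × 0.964311 = -8.4792
Short position value = −(long value) = S$8.48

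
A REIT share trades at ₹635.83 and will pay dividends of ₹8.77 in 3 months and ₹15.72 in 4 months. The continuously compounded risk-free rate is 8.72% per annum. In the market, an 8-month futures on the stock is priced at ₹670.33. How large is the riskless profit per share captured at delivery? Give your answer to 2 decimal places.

PV(dividends) I = 8.77·e^(−0.0872·3/12) + 15.72·e^(−0.0872·4/12) = 23.8505
Fair futures F* = (S − I)·e^(rT) = (635.83 − 23.8505)·e^0.058133 = 611.9795 × 1.059856 = 648.6101
Market ₹670.33 > fair 648.6101: forward overpriced → cash-and-carry (borrow at r, buy the stock and collect the dividends, short the forward).
Profit at T = |F_mkt − F*| = |670.33 − 648.6101| = ₹21.72 per share

₹21.72 per share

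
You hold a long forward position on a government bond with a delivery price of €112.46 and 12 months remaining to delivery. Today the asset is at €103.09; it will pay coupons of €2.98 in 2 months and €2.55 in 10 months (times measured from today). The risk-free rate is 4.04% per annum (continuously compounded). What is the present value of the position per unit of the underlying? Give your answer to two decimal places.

PV(remaining coupons) I = 2.98·e^(−0.0404·2/12) + 2.55·e^(−0.0404·10/12) = 5.4256
Current forward F = (S − I)·e^(rT) = (103.09 − 5.4256)·e^(0.0404·12/12) = 97.6644 × 1.041227 = 101.6908
Value (long) = (F − K)·e^(−rT) = (101.6908 − 112.46) × 0.960405 = -10.3428
Value = -€10.34

-€10.34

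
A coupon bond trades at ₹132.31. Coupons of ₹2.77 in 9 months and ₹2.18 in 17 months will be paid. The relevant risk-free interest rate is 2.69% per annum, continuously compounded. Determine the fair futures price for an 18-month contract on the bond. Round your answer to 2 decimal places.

PV(coupons) I = 2.77·e^(−0.0269·9/12) + 2.18·e^(−0.0269·17/12)
I = 2.7147 + 2.0985 = 4.8132
F = (S − I)·e^(rT) = (132.31 − 4.8132) · e^(0.0269·18/12)
= 127.4968 · e^0.040350 = 127.4968 × 1.041175 = ₹132.75

₹132.75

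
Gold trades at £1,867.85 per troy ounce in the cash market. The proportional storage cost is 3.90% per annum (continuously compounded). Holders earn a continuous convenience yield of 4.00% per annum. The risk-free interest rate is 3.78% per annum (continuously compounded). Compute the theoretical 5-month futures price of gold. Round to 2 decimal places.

Net carry = r + u − y = 0.0378 + 0.0390 − 0.0400 = 0.0368
F = S·e^((r+u−y)T) = 1867.85 · e^(0.0368 × 5/12) = 1867.85 · e^0.01533333
= 1867.85 × 1.01545149 = £1,896.71 per troy ounce

£1,896.71 per troy ounce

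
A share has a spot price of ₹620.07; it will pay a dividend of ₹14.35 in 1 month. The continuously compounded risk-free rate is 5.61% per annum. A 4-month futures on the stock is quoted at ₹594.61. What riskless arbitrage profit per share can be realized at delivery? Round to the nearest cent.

PV(dividends) I = 14.35·e^(−0.0561·1/12) = 14.2831
Fair futures F* = (S − I)·e^(rT) = (620.07 − 14.2831)·e^0.018700 = 605.7869 × 1.018876 = 617.2217
Market ₹594.61 < fair 617.2217: forward underpriced → reverse cash-and-carry (short the stock, invest proceeds at r, pay the dividends, go long the forward).
Profit at T = |F_mkt − F*| = |594.61 − 617.2217| = ₹22.61 per share

₹22.61 per share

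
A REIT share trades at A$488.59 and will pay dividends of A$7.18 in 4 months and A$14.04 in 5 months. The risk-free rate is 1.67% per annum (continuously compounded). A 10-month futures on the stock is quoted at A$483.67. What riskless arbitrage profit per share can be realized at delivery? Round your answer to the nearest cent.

PV(dividends) I = 7.18·e^(−0.0167·4/12) + 14.04·e^(−0.0167·5/12) = 21.0828
Fair futures F* = (S − I)·e^(rT) = (488.59 − 21.0828)·e^0.013917 = 467.5072 × 1.014014 = 474.0588
Market A$483.67 > fair 474.0588: forward overpriced → cash-and-carry (borrow at r, buy the stock and collect the dividends, short the forward).
Profit at T = |F_mkt − F*| = |483.67 − 474.0588| = A$9.61 per share

A$9.61 per share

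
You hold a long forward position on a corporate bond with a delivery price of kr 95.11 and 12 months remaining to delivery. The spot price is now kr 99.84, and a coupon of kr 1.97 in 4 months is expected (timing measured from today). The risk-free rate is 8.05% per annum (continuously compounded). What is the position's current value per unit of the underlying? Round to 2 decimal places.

kr 10.17

PV(remaining coupons) I = 1.97·e^(−0.0805·4/12) = 1.9178
Current forward F = (S − I)·e^(rT) = (99.84 − 1.9178)·e^(0.0805·12/12) = 97.9222 × 1.083829 = 106.1309
Value (long) = (F − K)·e^(−rT) = (106.1309 − 95.11) × 0.922655 = 10.1685
Value = kr 10.17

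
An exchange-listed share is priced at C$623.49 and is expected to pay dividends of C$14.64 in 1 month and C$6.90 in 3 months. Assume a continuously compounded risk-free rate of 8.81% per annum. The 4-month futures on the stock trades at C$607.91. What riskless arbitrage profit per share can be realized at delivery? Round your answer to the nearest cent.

PV(dividends) I = 14.64·e^(−0.0881·1/12) + 6.90·e^(−0.0881·3/12) = 21.2826
Fair futures F* = (S − I)·e^(rT) = (623.49 − 21.2826)·e^0.029367 = 602.2074 × 1.029802 = 620.1544
Market C$607.91 < fair 620.1544: forward underpriced → reverse cash-and-carry (short the stock, invest proceeds at r, pay the dividends, go long the forward).
Profit at T = |F_mkt − F*| = |607.91 − 620.1544| = C$12.24 per share

C$12.24 per share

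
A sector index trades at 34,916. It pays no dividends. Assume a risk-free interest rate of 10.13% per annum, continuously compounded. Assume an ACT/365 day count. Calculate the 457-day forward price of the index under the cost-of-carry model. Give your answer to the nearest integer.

39,638

F = S·e^(rT) = 34916 · e^(0.1013 × 457/365)
= 34916 · e^0.126833 = 34916 × 1.135227
F = 39,638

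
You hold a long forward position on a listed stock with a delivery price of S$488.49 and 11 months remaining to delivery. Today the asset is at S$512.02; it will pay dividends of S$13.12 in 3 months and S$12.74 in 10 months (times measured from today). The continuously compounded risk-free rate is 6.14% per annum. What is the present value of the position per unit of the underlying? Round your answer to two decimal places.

PV(remaining dividends) I = 13.12·e^(−0.0614·3/12) + 12.74·e^(−0.0614·10/12) = 25.0247
Current forward F = (S − I)·e^(rT) = (512.02 − 25.0247)·e^(0.0614·11/12) = 486.9953 × 1.057897 = 515.1909
Value (long) = (F − K)·e^(−rT) = (515.1909 − 488.49) × 0.945271 = 25.2396
Value = S$25.24

S$25.24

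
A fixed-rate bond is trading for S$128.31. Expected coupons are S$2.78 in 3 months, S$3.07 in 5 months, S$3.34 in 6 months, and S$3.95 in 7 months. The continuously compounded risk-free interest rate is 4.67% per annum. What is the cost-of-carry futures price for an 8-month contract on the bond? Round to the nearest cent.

PV(coupons) I = 2.78·e^(−0.0467·3/12) + 3.07·e^(−0.0467·5/12) + 3.34·e^(−0.0467·6/12) + 3.95·e^(−0.0467·7/12)
I = 2.7477 + 3.0108 + 3.2629 + 3.8438 = 12.8652
F = (S − I)·e^(rT) = (128.31 − 12.8652) · e^(0.0467·8/12)
= 115.4448 · e^0.031133 = 115.4448 × 1.031623 = S$119.10

S$119.10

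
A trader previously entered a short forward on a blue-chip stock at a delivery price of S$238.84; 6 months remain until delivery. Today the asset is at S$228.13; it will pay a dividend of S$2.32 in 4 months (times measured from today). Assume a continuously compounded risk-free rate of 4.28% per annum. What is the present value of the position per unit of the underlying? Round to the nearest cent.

S$7.94

PV(remaining dividends) I = 2.32·e^(−0.0428·4/12) = 2.2871
Current forward F = (S − I)·e^(rT) = (228.13 − 2.2871)·e^(0.0428·6/12) = 225.8429 × 1.021631 = 230.7281
Value (long) = (F − K)·e^(−rT) = (230.7281 − 238.84) × 0.978827 = -7.9401
Short position value = −(long value) = S$7.94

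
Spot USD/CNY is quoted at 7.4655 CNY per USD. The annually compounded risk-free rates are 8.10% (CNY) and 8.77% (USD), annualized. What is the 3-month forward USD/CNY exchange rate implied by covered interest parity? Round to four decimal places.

By covered interest parity, F = S · (1+r_CNY)^T / (1+r_USD)^T
= 7.4655 × 1.019662 / 1.021239 = 7.4655 × 0.998456
F = 7.4540 CNY per USD

7.4540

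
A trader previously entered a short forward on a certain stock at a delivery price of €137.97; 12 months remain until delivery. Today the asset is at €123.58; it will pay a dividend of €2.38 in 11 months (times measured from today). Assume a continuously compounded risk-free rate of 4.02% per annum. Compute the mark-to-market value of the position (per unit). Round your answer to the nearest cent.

€11.25

PV(remaining dividends) I = 2.38·e^(−0.0402·11/12) = 2.2939
Current forward F = (S − I)·e^(rT) = (123.58 − 2.2939)·e^(0.0402·12/12) = 121.2861 × 1.041019 = 126.2611
Value (long) = (F − K)·e^(−rT) = (126.2611 − 137.97) × 0.960597 = -11.2475
Short position value = −(long value) = €11.25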